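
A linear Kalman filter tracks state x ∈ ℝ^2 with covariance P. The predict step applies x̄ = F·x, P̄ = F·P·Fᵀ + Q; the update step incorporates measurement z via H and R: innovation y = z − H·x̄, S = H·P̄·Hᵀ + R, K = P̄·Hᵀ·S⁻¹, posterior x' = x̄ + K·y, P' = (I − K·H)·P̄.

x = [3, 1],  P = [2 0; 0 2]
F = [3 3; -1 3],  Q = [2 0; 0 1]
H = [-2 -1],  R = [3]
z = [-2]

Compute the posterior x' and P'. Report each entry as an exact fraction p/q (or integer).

x̄ = F·x = [12, 0]
P̄ = F·P·Fᵀ + Q = [38 12; 12 21]
y = z − H·x̄ = [22]
S = H·P̄·Hᵀ + R = [224]
K = P̄·Hᵀ·S⁻¹ = [-11/28; -45/224]
x' = x̄ + K·y = [47/14, -495/112]
P' = (I − K·H)·P̄ = [24/7 -159/28; -159/28 2679/224]

x' = [47/14, -495/112]
P' = [24/7 -159/28; -159/28 2679/224]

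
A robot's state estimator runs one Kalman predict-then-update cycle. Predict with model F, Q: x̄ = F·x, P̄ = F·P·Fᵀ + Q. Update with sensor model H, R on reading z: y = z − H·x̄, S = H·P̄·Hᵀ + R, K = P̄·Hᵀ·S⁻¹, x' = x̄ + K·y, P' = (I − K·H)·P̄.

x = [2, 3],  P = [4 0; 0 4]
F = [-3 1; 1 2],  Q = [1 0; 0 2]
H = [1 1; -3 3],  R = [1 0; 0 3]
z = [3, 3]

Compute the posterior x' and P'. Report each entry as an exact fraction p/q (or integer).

x' = [11101/10901, 22600/10901]
P' = [3585/10901 1768/10901; 1768/10901 3566/10901]

x̄ = F·x = [-3, 8]
P̄ = F·P·Fᵀ + Q = [41 -4; -4 22]
y = z − H·x̄ = [-2, -30]
S = H·P̄·Hᵀ + R = [56 -57; -57 642]
K = P̄·Hᵀ·S⁻¹ = [5353/10901 -1817/10901; 5334/10901 1798/10901]
x' = x̄ + K·y = [11101/10901, 22600/10901]
P' = (I − K·H)·P̄ = [3585/10901 1768/10901; 1768/10901 3566/10901]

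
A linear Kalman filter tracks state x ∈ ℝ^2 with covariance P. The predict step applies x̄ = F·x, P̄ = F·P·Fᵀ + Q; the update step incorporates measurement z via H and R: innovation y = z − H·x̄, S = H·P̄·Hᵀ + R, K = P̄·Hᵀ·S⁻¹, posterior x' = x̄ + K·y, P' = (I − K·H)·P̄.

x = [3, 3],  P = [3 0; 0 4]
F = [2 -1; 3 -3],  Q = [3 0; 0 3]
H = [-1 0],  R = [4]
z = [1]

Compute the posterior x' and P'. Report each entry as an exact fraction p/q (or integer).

x' = [-7/23, -120/23]
P' = [76/23 120/23; 120/23 618/23]

x̄ = F·x = [3, 0]
P̄ = F·P·Fᵀ + Q = [19 30; 30 66]
y = z − H·x̄ = [4]
S = H·P̄·Hᵀ + R = [23]
K = P̄·Hᵀ·S⁻¹ = [-19/23; -30/23]
x' = x̄ + K·y = [-7/23, -120/23]
P' = (I − K·H)·P̄ = [76/23 120/23; 120/23 618/23]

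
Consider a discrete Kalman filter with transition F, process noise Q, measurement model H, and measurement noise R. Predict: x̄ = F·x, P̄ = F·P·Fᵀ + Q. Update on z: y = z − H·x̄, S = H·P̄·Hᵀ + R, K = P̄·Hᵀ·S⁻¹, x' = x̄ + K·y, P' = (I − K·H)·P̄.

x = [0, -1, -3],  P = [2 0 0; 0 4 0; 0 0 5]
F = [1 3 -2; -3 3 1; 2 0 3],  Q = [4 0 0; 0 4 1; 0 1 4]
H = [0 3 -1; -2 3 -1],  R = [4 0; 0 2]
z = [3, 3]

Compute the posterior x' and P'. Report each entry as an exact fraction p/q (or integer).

x̄ = F·x = [3, -6, -9]
P̄ = F·P·Fᵀ + Q = [62 20 -26; 20 63 4; -26 4 57]
y = z − H·x̄ = [12, 18]
S = H·P̄·Hᵀ + R = [604 428; 428 506]
K = P̄·Hᵀ·S⁻¹ = [2989/6122 -1494/3061; 3155/12244 210/3061; -12883/61220 2936/15305]
x' = x̄ + K·y = [225/3061, -5121/3061, -123546/15305]
P' = (I − K·H)·P̄ = [4483/3061 2735/6122 -3751/6122; 2735/6122 65897/12244 185071/12244; -3751/6122 185071/12244 2827597/61220]

x' = [225/3061, -5121/3061, -123546/15305]
P' = [4483/3061 2735/6122 -3751/6122; 2735/6122 65897/12244 185071/12244; -3751/6122 185071/12244 2827597/61220]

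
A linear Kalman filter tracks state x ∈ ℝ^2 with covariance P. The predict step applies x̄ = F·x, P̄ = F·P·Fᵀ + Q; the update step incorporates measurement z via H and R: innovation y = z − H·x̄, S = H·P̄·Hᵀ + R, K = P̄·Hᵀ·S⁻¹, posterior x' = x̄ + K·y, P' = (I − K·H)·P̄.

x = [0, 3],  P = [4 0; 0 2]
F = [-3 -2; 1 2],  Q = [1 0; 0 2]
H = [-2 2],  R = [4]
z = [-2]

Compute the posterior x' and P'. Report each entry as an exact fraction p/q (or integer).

x̄ = F·x = [-6, 6]
P̄ = F·P·Fᵀ + Q = [45 -20; -20 14]
y = z − H·x̄ = [-26]
S = H·P̄·Hᵀ + R = [400]
K = P̄·Hᵀ·S⁻¹ = [-13/40; 17/100]
x' = x̄ + K·y = [49/20, 79/50]
P' = (I − K·H)·P̄ = [11/4 21/10; 21/10 61/25]

x' = [49/20, 79/50]
P' = [11/4 21/10; 21/10 61/25]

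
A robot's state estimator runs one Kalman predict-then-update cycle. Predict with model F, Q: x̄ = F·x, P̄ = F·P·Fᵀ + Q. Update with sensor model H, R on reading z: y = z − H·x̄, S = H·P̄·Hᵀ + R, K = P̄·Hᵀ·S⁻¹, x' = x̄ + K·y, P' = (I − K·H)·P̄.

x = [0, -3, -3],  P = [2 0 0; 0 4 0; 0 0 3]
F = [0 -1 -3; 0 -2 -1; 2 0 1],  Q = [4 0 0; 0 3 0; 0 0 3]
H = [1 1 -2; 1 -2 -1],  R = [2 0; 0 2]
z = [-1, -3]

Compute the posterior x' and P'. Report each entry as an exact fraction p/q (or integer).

x' = [10636/4923, 7487/4923, 32413/14769]
P' = [16435/1641 3467/1641 28123/4923; 3467/1641 1369/1641 5939/4923; 28123/4923 5939/4923 53833/14769]

x̄ = F·x = [12, 9, -3]
P̄ = F·P·Fᵀ + Q = [35 17 -9; 17 22 -3; -9 -3 14]
y = z − H·x̄ = [-28, 0]
S = H·P̄·Hᵀ + R = [197 20; 20 77]
K = P̄·Hᵀ·S⁻¹ = [1730/4923 190/4923; 1315/4923 -1876/4923; -2740/14769 -2549/14769]
x' = x̄ + K·y = [10636/4923, 7487/4923, 32413/14769]
P' = (I − K·H)·P̄ = [16435/1641 3467/1641 28123/4923; 3467/1641 1369/1641 5939/4923; 28123/4923 5939/4923 53833/14769]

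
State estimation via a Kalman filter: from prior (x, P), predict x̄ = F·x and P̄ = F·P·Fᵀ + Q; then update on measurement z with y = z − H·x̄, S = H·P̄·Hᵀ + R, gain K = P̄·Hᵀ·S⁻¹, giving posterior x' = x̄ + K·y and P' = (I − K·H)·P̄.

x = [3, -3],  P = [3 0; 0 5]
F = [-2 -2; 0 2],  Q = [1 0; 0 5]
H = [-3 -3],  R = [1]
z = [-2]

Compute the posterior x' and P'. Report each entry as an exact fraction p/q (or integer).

x̄ = F·x = [0, -6]
P̄ = F·P·Fᵀ + Q = [33 -20; -20 25]
y = z − H·x̄ = [-20]
S = H·P̄·Hᵀ + R = [163]
K = P̄·Hᵀ·S⁻¹ = [-39/163; -15/163]
x' = x̄ + K·y = [780/163, -678/163]
P' = (I − K·H)·P̄ = [3858/163 -3845/163; -3845/163 3850/163]

x' = [780/163, -678/163]
P' = [3858/163 -3845/163; -3845/163 3850/163]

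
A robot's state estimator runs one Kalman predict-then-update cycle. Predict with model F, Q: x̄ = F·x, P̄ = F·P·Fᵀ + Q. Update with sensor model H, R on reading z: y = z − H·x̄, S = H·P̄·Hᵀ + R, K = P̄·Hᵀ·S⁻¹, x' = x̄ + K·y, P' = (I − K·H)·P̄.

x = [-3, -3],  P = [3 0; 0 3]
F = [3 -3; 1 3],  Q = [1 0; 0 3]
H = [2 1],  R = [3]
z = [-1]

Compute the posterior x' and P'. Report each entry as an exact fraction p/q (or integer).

x̄ = F·x = [0, -12]
P̄ = F·P·Fᵀ + Q = [55 -18; -18 33]
y = z − H·x̄ = [11]
S = H·P̄·Hᵀ + R = [184]
K = P̄·Hᵀ·S⁻¹ = [1/2; -3/184]
x' = x̄ + K·y = [11/2, -2241/184]
P' = (I − K·H)·P̄ = [9 -33/2; -33/2 6063/184]

x' = [11/2, -2241/184]
P' = [9 -33/2; -33/2 6063/184]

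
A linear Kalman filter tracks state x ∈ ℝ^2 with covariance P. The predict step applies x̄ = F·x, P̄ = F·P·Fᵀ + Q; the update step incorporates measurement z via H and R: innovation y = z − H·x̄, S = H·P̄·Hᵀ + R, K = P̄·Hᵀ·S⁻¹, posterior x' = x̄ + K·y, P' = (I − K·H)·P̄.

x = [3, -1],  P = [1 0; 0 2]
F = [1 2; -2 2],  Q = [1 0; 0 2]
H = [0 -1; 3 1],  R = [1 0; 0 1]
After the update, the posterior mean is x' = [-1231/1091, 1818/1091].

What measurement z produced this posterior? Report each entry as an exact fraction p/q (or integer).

x̄ = F·x = [1, -8]
P̄ = F·P·Fᵀ + Q = [10 6; 6 14]
S = H·P̄·Hᵀ + R = [15 -32; -32 141]
K = P̄·Hᵀ·S⁻¹ = [306/1091 348/1091; -950/1091 32/1091]
x' − x̄ = [-2322/1091, 10546/1091] = K·y
y = (KᵀK)⁻¹·Kᵀ·(x' − x̄) = [-11, 3]
z = y + H·x̄ = [-11, 3] + [8, -5] = [-3, -2]

z = [-3, -2]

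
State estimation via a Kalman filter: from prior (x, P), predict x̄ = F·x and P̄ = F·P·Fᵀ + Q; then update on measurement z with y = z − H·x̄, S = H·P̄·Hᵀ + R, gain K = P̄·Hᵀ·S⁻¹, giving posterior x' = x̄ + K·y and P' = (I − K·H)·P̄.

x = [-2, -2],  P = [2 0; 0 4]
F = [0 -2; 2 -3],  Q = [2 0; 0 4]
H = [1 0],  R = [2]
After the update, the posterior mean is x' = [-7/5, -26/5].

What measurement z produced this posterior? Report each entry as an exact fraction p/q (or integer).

z = [-2]

x̄ = F·x = [4, 2]
P̄ = F·P·Fᵀ + Q = [18 24; 24 48]
S = H·P̄·Hᵀ + R = [20]
K = P̄·Hᵀ·S⁻¹ = [9/10; 6/5]
x' − x̄ = [-27/5, -36/5] = K·y
y = (KᵀK)⁻¹·Kᵀ·(x' − x̄) = [-6]
z = y + H·x̄ = [-6] + [4] = [-2]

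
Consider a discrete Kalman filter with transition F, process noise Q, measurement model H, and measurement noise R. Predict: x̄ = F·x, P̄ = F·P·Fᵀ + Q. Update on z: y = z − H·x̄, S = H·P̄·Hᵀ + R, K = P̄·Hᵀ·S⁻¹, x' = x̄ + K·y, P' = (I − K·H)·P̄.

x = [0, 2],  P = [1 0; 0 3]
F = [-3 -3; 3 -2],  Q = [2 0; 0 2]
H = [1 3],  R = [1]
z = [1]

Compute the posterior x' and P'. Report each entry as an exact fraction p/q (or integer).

x' = [-113/60, 47/50]
P' = [287/12 -79/10; -79/10 68/25]

x̄ = F·x = [-6, -4]
P̄ = F·P·Fᵀ + Q = [38 9; 9 23]
y = z − H·x̄ = [19]
S = H·P̄·Hᵀ + R = [300]
K = P̄·Hᵀ·S⁻¹ = [13/60; 13/50]
x' = x̄ + K·y = [-113/60, 47/50]
P' = (I − K·H)·P̄ = [287/12 -79/10; -79/10 68/25]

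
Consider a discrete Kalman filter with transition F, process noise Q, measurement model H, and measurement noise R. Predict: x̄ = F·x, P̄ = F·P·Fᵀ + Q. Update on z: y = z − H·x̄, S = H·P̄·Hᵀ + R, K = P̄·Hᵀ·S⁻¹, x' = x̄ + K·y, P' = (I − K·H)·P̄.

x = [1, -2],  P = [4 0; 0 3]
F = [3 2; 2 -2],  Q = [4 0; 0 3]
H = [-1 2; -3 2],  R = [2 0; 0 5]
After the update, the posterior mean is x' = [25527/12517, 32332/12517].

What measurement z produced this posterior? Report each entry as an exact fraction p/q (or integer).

x̄ = F·x = [-1, 6]
P̄ = F·P·Fᵀ + Q = [52 12; 12 31]
S = H·P̄·Hᵀ + R = [130 184; 184 453]
K = P̄·Hᵀ·S⁻¹ = [5802/12517 -6004/12517; 8933/12517 -2910/12517]
x' − x̄ = [38044/12517, -42770/12517] = K·y
y = (KᵀK)⁻¹·Kᵀ·(x' − x̄) = [-10, -16]
z = y + H·x̄ = [-10, -16] + [13, 15] = [3, -1]

z = [3, -1]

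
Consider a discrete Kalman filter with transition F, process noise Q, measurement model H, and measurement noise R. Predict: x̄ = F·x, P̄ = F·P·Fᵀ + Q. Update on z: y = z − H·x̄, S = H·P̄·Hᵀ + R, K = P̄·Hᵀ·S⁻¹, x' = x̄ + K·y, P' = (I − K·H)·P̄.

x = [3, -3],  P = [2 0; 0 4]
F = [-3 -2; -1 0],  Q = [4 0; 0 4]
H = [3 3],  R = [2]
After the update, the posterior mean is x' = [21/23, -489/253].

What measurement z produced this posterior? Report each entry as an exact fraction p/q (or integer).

x̄ = F·x = [-3, -3]
P̄ = F·P·Fᵀ + Q = [38 6; 6 6]
S = H·P̄·Hᵀ + R = [506]
K = P̄·Hᵀ·S⁻¹ = [6/23; 18/253]
x' − x̄ = [90/23, 270/253] = K·y
y = (KᵀK)⁻¹·Kᵀ·(x' − x̄) = [15]
z = y + H·x̄ = [15] + [-18] = [-3]

z = [-3]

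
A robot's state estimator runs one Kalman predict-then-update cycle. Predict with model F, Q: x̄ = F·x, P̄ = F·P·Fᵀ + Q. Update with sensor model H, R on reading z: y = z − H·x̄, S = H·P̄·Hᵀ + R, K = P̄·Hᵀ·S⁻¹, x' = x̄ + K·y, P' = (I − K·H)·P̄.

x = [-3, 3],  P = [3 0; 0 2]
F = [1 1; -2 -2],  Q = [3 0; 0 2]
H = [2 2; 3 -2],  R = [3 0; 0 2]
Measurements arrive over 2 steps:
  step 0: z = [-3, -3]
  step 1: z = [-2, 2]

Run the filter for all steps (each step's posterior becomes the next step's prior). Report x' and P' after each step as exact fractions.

step 0: x' = [-226/203, -293/1421], P' = [16/87 50/609; 50/609 1396/4263]
step 1: x' = [116880/2559971, -1970690/2559971], P' = [470658/2559971 208140/2559971; 208140/2559971 808902/2559971]

step 0: x̄ = F·x = [0, 0]
step 0: P̄ = F·P·Fᵀ + Q = [8 -10; -10 22]
step 0: y = z − H·x̄ = [-3, -3]
step 0: S = H·P̄·Hᵀ + R = [43 -60; -60 282]
step 0: K = P̄·Hᵀ·S⁻¹ = [36/203 118/609; 388/1421 -871/4263]
step 0: x' = x̄ + K·y = [-226/203, -293/1421]
step 0: P' = (I − K·H)·P̄ = [16/87 50/609; 50/609 1396/4263]
step 1: x̄ = F·x = [-1875/1421, 3750/1421]
step 1: P̄ = F·P·Fᵀ + Q = [5223/1421 -1920/1421; -1920/1421 6682/1421]
step 1: y = z − H·x̄ = [-6592/1421, 2281/203]
step 1: S = H·P̄·Hᵀ + R = [36523/1421 110/203; 110/203 2033/29]
step 1: K = P̄·Hᵀ·S⁻¹ = [452532/2559971 497847/2559971; 678028/2559971 -496692/2559971]
step 1: x' = x̄ + K·y = [116880/2559971, -1970690/2559971]
step 1: P' = (I − K·H)·P̄ = [470658/2559971 208140/2559971; 208140/2559971 808902/2559971]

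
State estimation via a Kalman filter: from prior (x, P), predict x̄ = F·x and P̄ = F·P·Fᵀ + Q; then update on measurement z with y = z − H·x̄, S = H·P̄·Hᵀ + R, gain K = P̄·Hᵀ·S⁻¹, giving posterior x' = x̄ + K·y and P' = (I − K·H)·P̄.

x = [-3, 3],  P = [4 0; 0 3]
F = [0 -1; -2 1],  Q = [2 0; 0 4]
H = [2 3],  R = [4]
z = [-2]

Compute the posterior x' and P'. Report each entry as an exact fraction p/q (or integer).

x̄ = F·x = [-3, 9]
P̄ = F·P·Fᵀ + Q = [5 -3; -3 23]
y = z − H·x̄ = [-23]
S = H·P̄·Hᵀ + R = [195]
K = P̄·Hᵀ·S⁻¹ = [1/195; 21/65]
x' = x̄ + K·y = [-608/195, 102/65]
P' = (I − K·H)·P̄ = [974/195 -216/65; -216/65 172/65]

x' = [-608/195, 102/65]
P' = [974/195 -216/65; -216/65 172/65]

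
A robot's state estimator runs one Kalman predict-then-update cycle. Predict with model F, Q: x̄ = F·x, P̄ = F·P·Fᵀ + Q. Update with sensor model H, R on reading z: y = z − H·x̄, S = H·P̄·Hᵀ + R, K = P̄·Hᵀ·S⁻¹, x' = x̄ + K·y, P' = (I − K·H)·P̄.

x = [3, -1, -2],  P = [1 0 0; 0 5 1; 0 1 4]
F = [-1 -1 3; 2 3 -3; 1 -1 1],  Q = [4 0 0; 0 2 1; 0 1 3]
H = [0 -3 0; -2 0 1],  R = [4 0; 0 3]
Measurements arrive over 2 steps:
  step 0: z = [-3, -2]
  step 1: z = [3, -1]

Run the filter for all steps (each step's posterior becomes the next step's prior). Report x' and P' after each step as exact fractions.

step 0: x̄ = F·x = [-8, 9, 2]
step 0: P̄ = F·P·Fᵀ + Q = [40 -41 12; -41 69 -18; 12 -18 11]
step 0: y = z − H·x̄ = [24, -20]
step 0: S = H·P̄·Hᵀ + R = [625 -192; -192 126]
step 0: K = P̄·Hᵀ·S⁻¹ = [407/6981 -9442/20943; -2299/6981 128/20943; 718/6981 2243/41886]
step 0: x' = x̄ + K·y = [50600/20943, 20399/20943, 71152/20943]
step 0: P' = (I − K·H)·P̄ = [45481/20943 -1628/20943 62636/20943; -1628/20943 9196/20943 -2872/20943; 62636/20943 -2872/20943 257273/41886]
step 1: x̄ = F·x = [142457/20943, -51059/20943, 101353/20943]
step 1: P̄ = F·P·Fᵀ + Q = [1868675/41886 -1477757/41886 972769/41886; -1477757/41886 1489661/41886 -766177/41886; 972769/41886 -766177/41886 760829/41886]
step 1: y = z − H·x̄ = [-30116/6981, 54206/6981]
step 1: S = H·P̄·Hᵀ + R = [1508277/4654 -729779/4654; -729779/4654 496679/4654]
step 1: K = P̄·Hᵀ·S⁻¹ = [4401935/46530323 -66927794/139590969; -14847869/46530323 2919116/139590969; 6614533/46530323 -7839112/139590969]
step 1: x' = x̄ + K·y = [372865807/139590969, -125495329/139590969, 529071923/139590969]
step 1: P' = (I − K·H)·P̄ = [412499021/139590969 -17607740/139590969 624214660/139590969; -17607740/139590969 59391476/139590969 -26458132/139590969; 624214660/139590969 -26458132/139590969 1224911984/139590969]

step 0: x' = [50600/20943, 20399/20943, 71152/20943], P' = [45481/20943 -1628/20943 62636/20943; -1628/20943 9196/20943 -2872/20943; 62636/20943 -2872/20943 257273/41886]
step 1: x' = [372865807/139590969, -125495329/139590969, 529071923/139590969], P' = [412499021/139590969 -17607740/139590969 624214660/139590969; -17607740/139590969 59391476/139590969 -26458132/139590969; 624214660/139590969 -26458132/139590969 1224911984/139590969]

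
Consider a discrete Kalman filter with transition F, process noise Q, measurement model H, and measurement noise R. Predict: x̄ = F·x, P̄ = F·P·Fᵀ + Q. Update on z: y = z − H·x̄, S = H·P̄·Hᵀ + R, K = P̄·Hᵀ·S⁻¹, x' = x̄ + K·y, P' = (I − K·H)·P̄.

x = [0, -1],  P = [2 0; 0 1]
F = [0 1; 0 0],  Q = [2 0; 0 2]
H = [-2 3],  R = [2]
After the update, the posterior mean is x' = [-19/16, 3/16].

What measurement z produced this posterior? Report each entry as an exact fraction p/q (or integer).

z = [3]

x̄ = F·x = [-1, 0]
P̄ = F·P·Fᵀ + Q = [3 0; 0 2]
S = H·P̄·Hᵀ + R = [32]
K = P̄·Hᵀ·S⁻¹ = [-3/16; 3/16]
x' − x̄ = [-3/16, 3/16] = K·y
y = (KᵀK)⁻¹·Kᵀ·(x' − x̄) = [1]
z = y + H·x̄ = [1] + [2] = [3]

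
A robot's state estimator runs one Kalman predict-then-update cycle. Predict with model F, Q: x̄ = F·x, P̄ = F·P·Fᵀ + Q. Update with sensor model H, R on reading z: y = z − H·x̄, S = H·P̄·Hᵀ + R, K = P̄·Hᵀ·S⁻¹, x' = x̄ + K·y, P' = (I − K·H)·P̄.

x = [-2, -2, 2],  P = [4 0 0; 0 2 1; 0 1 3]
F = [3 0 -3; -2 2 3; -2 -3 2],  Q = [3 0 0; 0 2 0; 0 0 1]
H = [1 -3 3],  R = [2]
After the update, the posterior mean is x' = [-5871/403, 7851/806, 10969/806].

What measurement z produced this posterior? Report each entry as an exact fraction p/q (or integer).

z = [-3]

x̄ = F·x = [-12, 6, 14]
P̄ = F·P·Fᵀ + Q = [66 -57 -33; -57 65 17; -33 17 35]
S = H·P̄·Hᵀ + R = [806]
K = P̄·Hᵀ·S⁻¹ = [69/403; -201/806; 21/806]
x' − x̄ = [-1035/403, 3015/806, -315/806] = K·y
y = (KᵀK)⁻¹·Kᵀ·(x' − x̄) = [-15]
z = y + H·x̄ = [-15] + [12] = [-3]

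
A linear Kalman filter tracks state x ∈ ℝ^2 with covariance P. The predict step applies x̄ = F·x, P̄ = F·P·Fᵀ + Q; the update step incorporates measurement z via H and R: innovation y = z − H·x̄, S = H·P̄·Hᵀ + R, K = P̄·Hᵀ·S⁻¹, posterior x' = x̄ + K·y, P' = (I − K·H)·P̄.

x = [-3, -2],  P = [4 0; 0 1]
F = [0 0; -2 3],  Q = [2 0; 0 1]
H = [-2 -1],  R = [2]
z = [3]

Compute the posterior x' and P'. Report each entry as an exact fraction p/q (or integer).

x' = [-1/3, -13/6]
P' = [14/9 -26/9; -26/9 65/9]

x̄ = F·x = [0, 0]
P̄ = F·P·Fᵀ + Q = [2 0; 0 26]
y = z − H·x̄ = [3]
S = H·P̄·Hᵀ + R = [36]
K = P̄·Hᵀ·S⁻¹ = [-1/9; -13/18]
x' = x̄ + K·y = [-1/3, -13/6]
P' = (I − K·H)·P̄ = [14/9 -26/9; -26/9 65/9]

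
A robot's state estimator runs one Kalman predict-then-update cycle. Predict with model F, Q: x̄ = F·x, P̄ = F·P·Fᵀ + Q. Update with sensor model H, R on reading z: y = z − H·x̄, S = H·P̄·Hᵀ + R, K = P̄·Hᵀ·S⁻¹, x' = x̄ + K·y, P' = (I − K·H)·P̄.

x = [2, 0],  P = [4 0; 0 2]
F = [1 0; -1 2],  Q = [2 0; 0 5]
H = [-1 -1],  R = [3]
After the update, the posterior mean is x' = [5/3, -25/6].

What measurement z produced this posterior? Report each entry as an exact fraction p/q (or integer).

z = [3]

x̄ = F·x = [2, -2]
P̄ = F·P·Fᵀ + Q = [6 -4; -4 17]
S = H·P̄·Hᵀ + R = [18]
K = P̄·Hᵀ·S⁻¹ = [-1/9; -13/18]
x' − x̄ = [-1/3, -13/6] = K·y
y = (KᵀK)⁻¹·Kᵀ·(x' − x̄) = [3]
z = y + H·x̄ = [3] + [0] = [3]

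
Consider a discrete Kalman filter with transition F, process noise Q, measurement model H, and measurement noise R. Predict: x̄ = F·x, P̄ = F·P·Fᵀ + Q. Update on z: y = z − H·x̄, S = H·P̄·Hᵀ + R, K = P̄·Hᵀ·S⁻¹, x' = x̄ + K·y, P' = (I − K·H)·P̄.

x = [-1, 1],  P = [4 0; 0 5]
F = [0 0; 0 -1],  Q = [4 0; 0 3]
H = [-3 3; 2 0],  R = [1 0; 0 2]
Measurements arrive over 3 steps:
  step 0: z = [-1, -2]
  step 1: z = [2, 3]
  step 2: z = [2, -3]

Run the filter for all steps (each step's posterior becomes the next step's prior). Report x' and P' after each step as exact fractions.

step 0: x' = [-608/693, -93/77], P' = [292/693 32/77; 32/77 40/77]
step 1: x' = [2641/2118, 5343/2824], P' = [1258/3177 271/706; 271/706 1355/2824]
step 2: x' = [-150592/102563, -85677/102563], P' = [365068/923067 39308/102563; 39308/102563 49135/102563]

step 0: x̄ = F·x = [0, -1]
step 0: P̄ = F·P·Fᵀ + Q = [4 0; 0 8]
step 0: y = z − H·x̄ = [2, -2]
step 0: S = H·P̄·Hᵀ + R = [109 -24; -24 18]
step 0: K = P̄·Hᵀ·S⁻¹ = [-4/231 292/693; 24/77 32/77]
step 0: x' = x̄ + K·y = [-608/693, -93/77]
step 0: P' = (I − K·H)·P̄ = [292/693 32/77; 32/77 40/77]
step 1: x̄ = F·x = [0, 93/77]
step 1: P̄ = F·P·Fᵀ + Q = [4 0; 0 271/77]
step 1: y = z − H·x̄ = [-125/77, 3]
step 1: S = H·P̄·Hᵀ + R = [5288/77 -24; -24 18]
step 1: K = P̄·Hᵀ·S⁻¹ = [-77/2118 1258/3177; 813/2824 271/706]
step 1: x' = x̄ + K·y = [2641/2118, 5343/2824]
step 1: P' = (I − K·H)·P̄ = [1258/3177 271/706; 271/706 1355/2824]
step 2: x̄ = F·x = [0, -5343/2824]
step 2: P̄ = F·P·Fᵀ + Q = [4 0; 0 9827/2824]
step 2: y = z − H·x̄ = [21677/2824, -3]
step 2: S = H·P̄·Hᵀ + R = [192931/2824 -24; -24 18]
step 2: K = P̄·Hᵀ·S⁻¹ = [-11296/307689 365068/923067; 29481/102563 39308/102563]
step 2: x' = x̄ + K·y = [-150592/102563, -85677/102563]
step 2: P' = (I − K·H)·P̄ = [365068/923067 39308/102563; 39308/102563 49135/102563]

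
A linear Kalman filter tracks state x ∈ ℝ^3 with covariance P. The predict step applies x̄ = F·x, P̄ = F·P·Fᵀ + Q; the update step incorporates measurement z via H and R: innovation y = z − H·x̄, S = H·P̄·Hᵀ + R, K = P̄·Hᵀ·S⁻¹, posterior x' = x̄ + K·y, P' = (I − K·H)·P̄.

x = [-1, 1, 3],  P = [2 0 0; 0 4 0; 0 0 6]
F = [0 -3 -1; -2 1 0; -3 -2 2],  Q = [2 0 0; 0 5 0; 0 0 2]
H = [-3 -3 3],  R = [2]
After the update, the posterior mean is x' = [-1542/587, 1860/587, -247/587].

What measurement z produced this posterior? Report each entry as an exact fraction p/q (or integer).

x̄ = F·x = [-6, 3, 7]
P̄ = F·P·Fᵀ + Q = [44 -12 12; -12 17 4; 12 4 60]
S = H·P̄·Hᵀ + R = [587]
K = P̄·Hᵀ·S⁻¹ = [-60/587; -3/587; 132/587]
x' − x̄ = [1980/587, 99/587, -4356/587] = K·y
y = (KᵀK)⁻¹·Kᵀ·(x' − x̄) = [-33]
z = y + H·x̄ = [-33] + [30] = [-3]

z = [-3]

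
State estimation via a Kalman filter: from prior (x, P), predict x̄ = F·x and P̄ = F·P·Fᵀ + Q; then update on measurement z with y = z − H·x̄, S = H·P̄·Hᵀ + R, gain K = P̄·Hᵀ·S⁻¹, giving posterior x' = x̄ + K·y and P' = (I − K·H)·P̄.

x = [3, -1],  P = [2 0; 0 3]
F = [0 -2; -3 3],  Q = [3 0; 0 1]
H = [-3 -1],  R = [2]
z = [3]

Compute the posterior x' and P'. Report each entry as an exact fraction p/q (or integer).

x' = [77/25, -308/25]
P' = [132/25 -378/25; -378/25 3386/75]

x̄ = F·x = [2, -12]
P̄ = F·P·Fᵀ + Q = [15 -18; -18 46]
y = z − H·x̄ = [-3]
S = H·P̄·Hᵀ + R = [75]
K = P̄·Hᵀ·S⁻¹ = [-9/25; 8/75]
x' = x̄ + K·y = [77/25, -308/25]
P' = (I − K·H)·P̄ = [132/25 -378/25; -378/25 3386/75]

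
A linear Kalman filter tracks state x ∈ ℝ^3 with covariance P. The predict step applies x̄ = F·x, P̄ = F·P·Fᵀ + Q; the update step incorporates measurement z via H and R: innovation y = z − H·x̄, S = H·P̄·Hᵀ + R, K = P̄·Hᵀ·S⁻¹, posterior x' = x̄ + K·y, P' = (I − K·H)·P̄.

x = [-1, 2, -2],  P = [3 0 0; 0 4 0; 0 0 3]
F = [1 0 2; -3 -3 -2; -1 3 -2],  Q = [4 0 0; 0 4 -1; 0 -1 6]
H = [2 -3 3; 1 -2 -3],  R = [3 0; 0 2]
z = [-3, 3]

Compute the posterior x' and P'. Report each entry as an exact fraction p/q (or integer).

x' = [-101069/454389, -167176/1363167, -1302920/1363167]
P' = [700361/151463 1231927/454389 -158317/454389; 1231927/454389 2437904/1363167 -279281/1363167; -158317/454389 -279281/1363167 216623/1363167]

x̄ = F·x = [-5, 1, 11]
P̄ = F·P·Fᵀ + Q = [19 -21 -15; -21 79 -16; -15 -16 57]
y = z − H·x̄ = [-23, 43]
S = H·P̄·Hᵀ + R = [1663 143; 143 832]
K = P̄·Hᵀ·S⁻¹ = [806/34953 56090/454389; -19487/104859 -171092/1363167; 13790/104859 -283129/1363167]
x' = x̄ + K·y = [-101069/454389, -167176/1363167, -1302920/1363167]
P' = (I − K·H)·P̄ = [700361/151463 1231927/454389 -158317/454389; 1231927/454389 2437904/1363167 -279281/1363167; -158317/454389 -279281/1363167 216623/1363167]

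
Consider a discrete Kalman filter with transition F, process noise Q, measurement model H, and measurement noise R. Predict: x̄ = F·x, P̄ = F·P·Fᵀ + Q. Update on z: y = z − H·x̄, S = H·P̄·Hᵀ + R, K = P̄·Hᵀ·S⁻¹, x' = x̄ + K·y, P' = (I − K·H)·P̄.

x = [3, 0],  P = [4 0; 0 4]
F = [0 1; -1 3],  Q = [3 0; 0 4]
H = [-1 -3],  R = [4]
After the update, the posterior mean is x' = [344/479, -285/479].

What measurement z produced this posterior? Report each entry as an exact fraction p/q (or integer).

x̄ = F·x = [0, -3]
P̄ = F·P·Fᵀ + Q = [7 12; 12 44]
S = H·P̄·Hᵀ + R = [479]
K = P̄·Hᵀ·S⁻¹ = [-43/479; -144/479]
x' − x̄ = [344/479, 1152/479] = K·y
y = (KᵀK)⁻¹·Kᵀ·(x' − x̄) = [-8]
z = y + H·x̄ = [-8] + [9] = [1]

z = [1]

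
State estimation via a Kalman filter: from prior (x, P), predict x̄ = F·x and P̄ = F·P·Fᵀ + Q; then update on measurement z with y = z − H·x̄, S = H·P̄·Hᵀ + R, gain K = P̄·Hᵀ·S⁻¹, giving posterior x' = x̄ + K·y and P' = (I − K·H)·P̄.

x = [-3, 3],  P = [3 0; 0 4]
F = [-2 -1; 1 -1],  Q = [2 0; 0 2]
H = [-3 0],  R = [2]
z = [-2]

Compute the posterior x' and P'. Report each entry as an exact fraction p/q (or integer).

x' = [57/82, -471/82]
P' = [9/41 -1/41; -1/41 360/41]

x̄ = F·x = [3, -6]
P̄ = F·P·Fᵀ + Q = [18 -2; -2 9]
y = z − H·x̄ = [7]
S = H·P̄·Hᵀ + R = [164]
K = P̄·Hᵀ·S⁻¹ = [-27/82; 3/82]
x' = x̄ + K·y = [57/82, -471/82]
P' = (I − K·H)·P̄ = [9/41 -1/41; -1/41 360/41]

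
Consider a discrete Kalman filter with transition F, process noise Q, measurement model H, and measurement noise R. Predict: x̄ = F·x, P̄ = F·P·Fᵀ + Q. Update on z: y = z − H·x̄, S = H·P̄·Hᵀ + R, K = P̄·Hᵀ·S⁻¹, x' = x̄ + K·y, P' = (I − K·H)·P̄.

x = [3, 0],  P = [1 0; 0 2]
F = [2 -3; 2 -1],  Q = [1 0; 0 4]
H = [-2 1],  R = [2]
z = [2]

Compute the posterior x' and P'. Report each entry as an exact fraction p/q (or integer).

x' = [3/2, 19/4]
P' = [11/4 35/8; 35/8 135/16]

x̄ = F·x = [6, 6]
P̄ = F·P·Fᵀ + Q = [23 10; 10 10]
y = z − H·x̄ = [8]
S = H·P̄·Hᵀ + R = [64]
K = P̄·Hᵀ·S⁻¹ = [-9/16; -5/32]
x' = x̄ + K·y = [3/2, 19/4]
P' = (I − K·H)·P̄ = [11/4 35/8; 35/8 135/16]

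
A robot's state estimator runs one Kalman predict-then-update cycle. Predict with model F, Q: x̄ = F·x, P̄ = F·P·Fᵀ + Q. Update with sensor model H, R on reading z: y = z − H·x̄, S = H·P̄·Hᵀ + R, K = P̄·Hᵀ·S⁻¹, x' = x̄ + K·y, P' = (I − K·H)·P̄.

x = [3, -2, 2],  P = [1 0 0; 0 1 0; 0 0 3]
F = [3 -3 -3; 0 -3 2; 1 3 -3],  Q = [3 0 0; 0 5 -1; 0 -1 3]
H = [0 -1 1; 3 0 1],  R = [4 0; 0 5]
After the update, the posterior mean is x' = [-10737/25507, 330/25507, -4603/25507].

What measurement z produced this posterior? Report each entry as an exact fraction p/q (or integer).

x̄ = F·x = [9, 10, -9]
P̄ = F·P·Fᵀ + Q = [48 -9 21; -9 26 -28; 21 -28 40]
S = H·P̄·Hᵀ + R = [126 158; 158 603]
K = P̄·Hᵀ·S⁻¹ = [-3990/25507 8025/25507; -11936/25507 801/25507; 12365/25507 1117/25507]
x' − x̄ = [-240300/25507, -254740/25507, 224960/25507] = K·y
y = (KᵀK)⁻¹·Kᵀ·(x' − x̄) = [20, -20]
z = y + H·x̄ = [20, -20] + [-19, 18] = [1, -2]

z = [1, -2]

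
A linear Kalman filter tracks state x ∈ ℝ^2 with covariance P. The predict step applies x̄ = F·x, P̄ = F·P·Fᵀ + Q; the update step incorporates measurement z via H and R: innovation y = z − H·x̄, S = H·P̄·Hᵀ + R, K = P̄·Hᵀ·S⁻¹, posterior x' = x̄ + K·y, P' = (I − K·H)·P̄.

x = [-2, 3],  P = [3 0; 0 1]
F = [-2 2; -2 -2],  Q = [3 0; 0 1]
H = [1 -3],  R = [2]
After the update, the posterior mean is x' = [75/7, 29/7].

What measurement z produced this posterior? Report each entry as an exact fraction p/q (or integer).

x̄ = F·x = [10, -2]
P̄ = F·P·Fᵀ + Q = [19 8; 8 17]
S = H·P̄·Hᵀ + R = [126]
K = P̄·Hᵀ·S⁻¹ = [-5/126; -43/126]
x' − x̄ = [5/7, 43/7] = K·y
y = (KᵀK)⁻¹·Kᵀ·(x' − x̄) = [-18]
z = y + H·x̄ = [-18] + [16] = [-2]

z = [-2]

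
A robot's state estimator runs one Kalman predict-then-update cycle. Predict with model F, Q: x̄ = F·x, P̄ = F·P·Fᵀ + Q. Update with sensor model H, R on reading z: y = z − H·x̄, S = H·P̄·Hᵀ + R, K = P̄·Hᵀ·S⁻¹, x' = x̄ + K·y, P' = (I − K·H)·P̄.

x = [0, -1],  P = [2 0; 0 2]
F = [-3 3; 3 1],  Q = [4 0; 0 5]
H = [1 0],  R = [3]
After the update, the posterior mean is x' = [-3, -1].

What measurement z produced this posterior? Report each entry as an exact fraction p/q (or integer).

x̄ = F·x = [-3, -1]
P̄ = F·P·Fᵀ + Q = [40 -12; -12 25]
S = H·P̄·Hᵀ + R = [43]
K = P̄·Hᵀ·S⁻¹ = [40/43; -12/43]
x' − x̄ = [0, 0] = K·y
y = (KᵀK)⁻¹·Kᵀ·(x' − x̄) = [0]
z = y + H·x̄ = [0] + [-3] = [-3]

z = [-3]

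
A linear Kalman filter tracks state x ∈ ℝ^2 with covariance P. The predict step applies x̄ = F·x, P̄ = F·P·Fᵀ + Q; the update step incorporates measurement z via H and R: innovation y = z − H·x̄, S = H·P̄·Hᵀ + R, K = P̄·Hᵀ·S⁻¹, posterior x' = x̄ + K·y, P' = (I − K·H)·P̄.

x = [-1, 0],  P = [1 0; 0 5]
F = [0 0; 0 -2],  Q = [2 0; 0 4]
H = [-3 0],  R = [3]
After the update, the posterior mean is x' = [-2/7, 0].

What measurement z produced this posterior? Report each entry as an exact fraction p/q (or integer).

z = [1]

x̄ = F·x = [0, 0]
P̄ = F·P·Fᵀ + Q = [2 0; 0 24]
S = H·P̄·Hᵀ + R = [21]
K = P̄·Hᵀ·S⁻¹ = [-2/7; 0]
x' − x̄ = [-2/7, 0] = K·y
y = (KᵀK)⁻¹·Kᵀ·(x' − x̄) = [1]
z = y + H·x̄ = [1] + [0] = [1]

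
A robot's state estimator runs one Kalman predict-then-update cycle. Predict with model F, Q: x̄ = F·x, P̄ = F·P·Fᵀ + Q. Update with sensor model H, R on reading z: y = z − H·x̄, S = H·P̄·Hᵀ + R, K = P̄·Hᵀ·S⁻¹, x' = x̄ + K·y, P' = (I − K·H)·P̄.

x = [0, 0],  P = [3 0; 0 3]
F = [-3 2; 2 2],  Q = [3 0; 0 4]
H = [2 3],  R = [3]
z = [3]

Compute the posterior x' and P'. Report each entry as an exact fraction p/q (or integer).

x̄ = F·x = [0, 0]
P̄ = F·P·Fᵀ + Q = [42 -6; -6 28]
y = z − H·x̄ = [3]
S = H·P̄·Hᵀ + R = [351]
K = P̄·Hᵀ·S⁻¹ = [22/117; 8/39]
x' = x̄ + K·y = [22/39, 8/13]
P' = (I − K·H)·P̄ = [1154/39 -254/13; -254/13 172/13]

x' = [22/39, 8/13]
P' = [1154/39 -254/13; -254/13 172/13]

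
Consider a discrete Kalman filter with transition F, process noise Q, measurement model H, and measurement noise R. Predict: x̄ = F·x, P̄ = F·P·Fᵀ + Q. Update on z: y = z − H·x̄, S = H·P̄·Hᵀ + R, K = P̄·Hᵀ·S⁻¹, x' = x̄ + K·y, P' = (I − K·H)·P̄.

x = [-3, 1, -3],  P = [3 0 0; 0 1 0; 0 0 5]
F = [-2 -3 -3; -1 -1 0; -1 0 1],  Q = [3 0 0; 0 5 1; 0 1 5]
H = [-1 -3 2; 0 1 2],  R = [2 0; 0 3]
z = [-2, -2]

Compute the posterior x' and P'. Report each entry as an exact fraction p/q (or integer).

x̄ = F·x = [12, 2, 0]
P̄ = F·P·Fᵀ + Q = [69 9 -9; 9 9 4; -9 4 13]
y = z − H·x̄ = [16, -4]
S = H·P̄·Hᵀ + R = [246 18; 18 80]
K = P̄·Hᵀ·S⁻¹ = [-1493/3226 -27/3226; -1273/9678 781/3226; 325/4839 1161/3226]
x' = x̄ + K·y = [7466/1613, -5192/4839, -1766/4839]
P' = (I − K·H)·P̄ = [52149/3226 -12311/3226 6115/3226; -12311/3226 11627/9678 -2299/9678; 6115/3226 -2299/9678 3187/4839]

x' = [7466/1613, -5192/4839, -1766/4839]
P' = [52149/3226 -12311/3226 6115/3226; -12311/3226 11627/9678 -2299/9678; 6115/3226 -2299/9678 3187/4839]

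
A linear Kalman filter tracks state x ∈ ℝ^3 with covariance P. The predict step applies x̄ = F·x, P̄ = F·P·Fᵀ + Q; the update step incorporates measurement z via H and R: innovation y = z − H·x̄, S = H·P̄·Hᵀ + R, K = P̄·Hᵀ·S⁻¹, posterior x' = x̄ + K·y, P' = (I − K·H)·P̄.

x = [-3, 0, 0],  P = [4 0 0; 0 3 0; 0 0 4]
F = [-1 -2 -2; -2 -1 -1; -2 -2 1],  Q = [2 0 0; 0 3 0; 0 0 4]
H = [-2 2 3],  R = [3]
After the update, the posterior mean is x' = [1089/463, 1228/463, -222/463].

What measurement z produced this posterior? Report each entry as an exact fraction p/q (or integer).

z = [-1]

x̄ = F·x = [3, 6, 6]
P̄ = F·P·Fᵀ + Q = [34 22 12; 22 26 18; 12 18 36]
S = H·P̄·Hᵀ + R = [463]
K = P̄·Hᵀ·S⁻¹ = [12/463; 62/463; 120/463]
x' − x̄ = [-300/463, -1550/463, -3000/463] = K·y
y = (KᵀK)⁻¹·Kᵀ·(x' − x̄) = [-25]
z = y + H·x̄ = [-25] + [24] = [-1]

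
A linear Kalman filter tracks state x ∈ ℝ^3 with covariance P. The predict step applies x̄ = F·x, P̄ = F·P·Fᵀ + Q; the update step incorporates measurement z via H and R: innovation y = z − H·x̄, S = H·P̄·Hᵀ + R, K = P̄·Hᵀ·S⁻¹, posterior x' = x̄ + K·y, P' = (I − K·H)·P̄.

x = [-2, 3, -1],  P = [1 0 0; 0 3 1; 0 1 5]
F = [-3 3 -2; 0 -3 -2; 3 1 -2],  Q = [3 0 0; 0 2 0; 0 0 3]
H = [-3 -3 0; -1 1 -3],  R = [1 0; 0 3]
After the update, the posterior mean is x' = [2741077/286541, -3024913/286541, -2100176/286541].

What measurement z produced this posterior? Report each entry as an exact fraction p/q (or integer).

z = [3, 2]

x̄ = F·x = [17, -7, -1]
P̄ = F·P·Fᵀ + Q = [47 -7 12; -7 61 15; 12 15 31]
S = H·P̄·Hᵀ + R = [847 201; 201 386]
K = P̄·Hᵀ·S⁻¹ = [-28230/286541 -52110/286541; -67155/286541 52043/286541; -13176/286541 -59949/286541]
x' − x̄ = [-2130120/286541, -1019126/286541, -1813635/286541] = K·y
y = (KᵀK)⁻¹·Kᵀ·(x' − x̄) = [33, 23]
z = y + H·x̄ = [33, 23] + [-30, -21] = [3, 2]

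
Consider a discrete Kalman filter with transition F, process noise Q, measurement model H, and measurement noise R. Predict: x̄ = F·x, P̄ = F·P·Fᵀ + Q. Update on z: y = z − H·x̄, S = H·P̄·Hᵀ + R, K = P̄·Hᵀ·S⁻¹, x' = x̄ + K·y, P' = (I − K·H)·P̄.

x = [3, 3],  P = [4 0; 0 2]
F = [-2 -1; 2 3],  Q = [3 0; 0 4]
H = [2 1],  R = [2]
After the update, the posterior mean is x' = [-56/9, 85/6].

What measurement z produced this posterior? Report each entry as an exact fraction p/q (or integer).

z = [2]

x̄ = F·x = [-9, 15]
P̄ = F·P·Fᵀ + Q = [21 -22; -22 38]
S = H·P̄·Hᵀ + R = [36]
K = P̄·Hᵀ·S⁻¹ = [5/9; -1/6]
x' − x̄ = [25/9, -5/6] = K·y
y = (KᵀK)⁻¹·Kᵀ·(x' − x̄) = [5]
z = y + H·x̄ = [5] + [-3] = [2]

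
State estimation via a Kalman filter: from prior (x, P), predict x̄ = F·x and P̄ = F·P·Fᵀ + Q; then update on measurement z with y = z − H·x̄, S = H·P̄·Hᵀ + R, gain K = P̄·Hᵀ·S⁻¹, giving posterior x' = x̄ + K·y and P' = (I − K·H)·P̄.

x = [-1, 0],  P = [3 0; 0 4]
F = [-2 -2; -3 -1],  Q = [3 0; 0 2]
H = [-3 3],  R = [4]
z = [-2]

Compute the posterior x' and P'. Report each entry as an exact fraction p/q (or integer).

x' = [299/112, 33/16]
P' = [3247/112 461/16; 461/16 465/16]

x̄ = F·x = [2, 3]
P̄ = F·P·Fᵀ + Q = [31 26; 26 33]
y = z − H·x̄ = [-5]
S = H·P̄·Hᵀ + R = [112]
K = P̄·Hᵀ·S⁻¹ = [-15/112; 3/16]
x' = x̄ + K·y = [299/112, 33/16]
P' = (I − K·H)·P̄ = [3247/112 461/16; 461/16 465/16]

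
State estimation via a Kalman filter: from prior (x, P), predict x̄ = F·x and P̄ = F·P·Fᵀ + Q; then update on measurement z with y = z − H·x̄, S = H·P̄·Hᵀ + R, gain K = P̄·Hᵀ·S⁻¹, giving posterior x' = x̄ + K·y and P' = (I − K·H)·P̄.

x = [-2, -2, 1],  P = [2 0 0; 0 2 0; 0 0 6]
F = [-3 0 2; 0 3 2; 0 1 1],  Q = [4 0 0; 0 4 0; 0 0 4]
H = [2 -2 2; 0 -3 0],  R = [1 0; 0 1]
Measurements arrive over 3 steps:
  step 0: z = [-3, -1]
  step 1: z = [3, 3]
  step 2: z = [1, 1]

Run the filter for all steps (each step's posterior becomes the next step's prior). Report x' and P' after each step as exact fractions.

step 0: x' = [21220/72879, 23726/72879, -33927/24293], P' = [280898/72879 4792/72879 -87044/24293; 4792/72879 8078/72879 1094/24293; -87044/24293 1094/24293 89184/24293]
step 1: x' = [1403570406/2449302761, -2436378278/2449302761, -212354409/2449302761], P' = [8178296210/2449302761 226219404/2449302761 -7458885440/2449302761; 226219404/2449302761 269775026/2449302761 45271124/2449302761; -7458885440/2449302761 45271124/2449302761 7621672098/2449302761]
step 2: x' = [49332998101980/70324071480599, -25185457333062/70324071480599, -38298436739087/70324071480599], P' = [234842997054386/70324071480599 6472492296948/70324071480599 -214222315995344/70324071480599; 6472492296948/70324071480599 7742854049886/70324071480599 1316861302814/70324071480599; -214222315995344/70324071480599 1316861302814/70324071480599 218920569592044/70324071480599]

step 0: x̄ = F·x = [8, -4, -1]
step 0: P̄ = F·P·Fᵀ + Q = [46 24 12; 24 46 18; 12 18 12]
step 0: y = z − H·x̄ = [-25, -13]
step 0: S = H·P̄·Hᵀ + R = [177 24; 24 415]
step 0: K = P̄·Hᵀ·S⁻¹ = [29948/72879 -4792/24293; -8/72879 -8078/24293; 2092/24293 -3282/24293]
step 0: x' = x̄ + K·y = [21220/72879, 23726/72879, -33927/24293]
step 0: P' = (I − K·H)·P̄ = [280898/72879 4792/72879 -87044/24293; 4792/72879 8078/72879 1094/24293; -87044/24293 1094/24293 89184/24293]
step 1: x̄ = F·x = [-89074/24293, -44128/24293, -78055/72879]
step 1: P̄ = F·P·Fᵀ + Q = [2341130/24293 871188/24293 436896/24293; 871188/24293 491270/24293 191916/24293; 436896/24293 191916/24293 573710/72879]
step 1: y = z − H·x̄ = [644423/72879, -59505/24293]
step 1: S = H·P̄·Hᵀ + R = [21327527/72879 -3431004/24293; -3431004/24293 4445723/24293]
step 1: K = P̄·Hᵀ·S⁻¹ = [986382732/2449302761 -678658212/2449302761; 3431004/2449302761 -809325078/2449302761; 235031068/2449302761 -135813372/2449302761]
step 1: x' = x̄ + K·y = [1403570406/2449302761, -2436378278/2449302761, -212354409/2449302761]
step 1: P' = (I − K·H)·P̄ = [8178296210/2449302761 226219404/2449302761 -7458885440/2449302761; 226219404/2449302761 269775026/2449302761 45271124/2449302761; -7458885440/2449302761 45271124/2449302761 7621672098/2449302761]
step 2: x̄ = F·x = [-4635420036/2449302761, -7733843652/2449302761, -2648732687/2449302761]
step 2: P̄ = F·P·Fᵀ + Q = [203395190606/2449302761 73475653140/2449302761 37031884552/2449302761; 73475653140/2449302761 43255128158/2449302761 16279024894/2449302761; 37031884552/2449302761 16279024894/2449302761 17779200416/2449302761]
step 2: y = z − H·x̄ = [1549920903/2449302761, -20752228195/2449302761]
step 2: S = H·P̄·Hᵀ + R = [638385031625/2449302761 -278997299256/2449302761; -278997299256/2449302761 391745456183/2449302761]
step 2: K = P̄·Hᵀ·S⁻¹ = [28296377524188/70324071480599 -19417476890844/70324071480599; 92999099752/70324071480599 -23228562149658/70324071480599; 6762784587772/70324071480599 -3950583908442/70324071480599]
step 2: x' = x̄ + K·y = [49332998101980/70324071480599, -25185457333062/70324071480599, -38298436739087/70324071480599]
step 2: P' = (I − K·H)·P̄ = [234842997054386/70324071480599 6472492296948/70324071480599 -214222315995344/70324071480599; 6472492296948/70324071480599 7742854049886/70324071480599 1316861302814/70324071480599; -214222315995344/70324071480599 1316861302814/70324071480599 218920569592044/70324071480599]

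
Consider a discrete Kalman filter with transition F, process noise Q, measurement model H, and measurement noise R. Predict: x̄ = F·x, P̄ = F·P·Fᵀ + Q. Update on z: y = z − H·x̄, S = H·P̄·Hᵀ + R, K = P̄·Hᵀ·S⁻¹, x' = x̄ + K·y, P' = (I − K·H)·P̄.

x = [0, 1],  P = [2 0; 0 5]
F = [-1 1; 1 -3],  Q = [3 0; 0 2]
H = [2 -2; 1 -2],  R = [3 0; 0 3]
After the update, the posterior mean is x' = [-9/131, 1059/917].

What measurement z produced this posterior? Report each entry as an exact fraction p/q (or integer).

x̄ = F·x = [1, -3]
P̄ = F·P·Fᵀ + Q = [10 -17; -17 49]
S = H·P̄·Hᵀ + R = [375 318; 318 277]
K = P̄·Hᵀ·S⁻¹ = [46/131 -32/131; 2/917 -383/917]
x' − x̄ = [-140/131, 3810/917] = K·y
y = (KᵀK)⁻¹·Kᵀ·(x' − x̄) = [-10, -10]
z = y + H·x̄ = [-10, -10] + [8, 7] = [-2, -3]

z = [-2, -3]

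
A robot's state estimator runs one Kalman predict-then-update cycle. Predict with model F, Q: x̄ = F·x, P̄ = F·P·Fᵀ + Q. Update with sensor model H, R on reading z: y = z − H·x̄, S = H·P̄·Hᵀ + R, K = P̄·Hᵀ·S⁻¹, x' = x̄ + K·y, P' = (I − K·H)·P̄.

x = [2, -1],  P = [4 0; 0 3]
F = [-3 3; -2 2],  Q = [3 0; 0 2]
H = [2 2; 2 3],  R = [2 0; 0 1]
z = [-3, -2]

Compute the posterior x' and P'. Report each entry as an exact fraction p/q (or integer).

x̄ = F·x = [-9, -6]
P̄ = F·P·Fᵀ + Q = [66 42; 42 30]
y = z − H·x̄ = [27, 34]
S = H·P̄·Hᵀ + R = [722 864; 864 1039]
K = P̄·Hᵀ·S⁻¹ = [756/1831 -174/1831; -360/1831 606/1831]
x' = x̄ + K·y = [-1983/1831, -102/1831]
P' = (I − K·H)·P̄ = [2442/1831 -1686/1831; -1686/1831 1326/1831]

x' = [-1983/1831, -102/1831]
P' = [2442/1831 -1686/1831; -1686/1831 1326/1831]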